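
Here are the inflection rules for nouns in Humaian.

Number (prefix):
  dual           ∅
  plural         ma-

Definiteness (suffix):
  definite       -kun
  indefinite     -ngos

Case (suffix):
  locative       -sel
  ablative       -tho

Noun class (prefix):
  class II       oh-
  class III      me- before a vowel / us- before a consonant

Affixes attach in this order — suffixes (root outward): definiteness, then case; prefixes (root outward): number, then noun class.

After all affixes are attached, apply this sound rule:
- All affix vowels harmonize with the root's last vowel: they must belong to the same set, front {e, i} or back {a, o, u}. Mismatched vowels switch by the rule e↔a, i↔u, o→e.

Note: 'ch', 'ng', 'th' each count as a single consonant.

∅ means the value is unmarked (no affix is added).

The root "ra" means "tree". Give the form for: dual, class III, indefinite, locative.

Attach definiteness indefinite -ngos → rangos.
number = dual: zero marking, form stays rangos.
Attach noun class class III us- (before consonant 'r') → usrangos.
Attach case locative -sel → usrangossel.
Apply vowel harmony: usrangossel → usrangossal.

usrangossal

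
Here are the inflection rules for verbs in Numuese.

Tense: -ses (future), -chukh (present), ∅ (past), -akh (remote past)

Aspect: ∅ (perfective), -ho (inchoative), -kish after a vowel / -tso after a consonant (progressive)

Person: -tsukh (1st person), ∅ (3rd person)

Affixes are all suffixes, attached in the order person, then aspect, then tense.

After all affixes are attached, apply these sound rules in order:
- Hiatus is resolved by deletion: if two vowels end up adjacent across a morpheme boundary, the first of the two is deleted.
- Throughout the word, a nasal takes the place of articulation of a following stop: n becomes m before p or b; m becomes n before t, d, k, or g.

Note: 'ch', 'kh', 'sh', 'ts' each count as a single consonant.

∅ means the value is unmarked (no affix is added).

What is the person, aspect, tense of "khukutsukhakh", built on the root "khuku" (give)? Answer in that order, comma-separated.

Segment: khuku-tsukh-akh.
person: -tsukh → 1st person.
aspect: ∅ → perfective.
tense: -akh → remote past.

1st person, perfective, remote past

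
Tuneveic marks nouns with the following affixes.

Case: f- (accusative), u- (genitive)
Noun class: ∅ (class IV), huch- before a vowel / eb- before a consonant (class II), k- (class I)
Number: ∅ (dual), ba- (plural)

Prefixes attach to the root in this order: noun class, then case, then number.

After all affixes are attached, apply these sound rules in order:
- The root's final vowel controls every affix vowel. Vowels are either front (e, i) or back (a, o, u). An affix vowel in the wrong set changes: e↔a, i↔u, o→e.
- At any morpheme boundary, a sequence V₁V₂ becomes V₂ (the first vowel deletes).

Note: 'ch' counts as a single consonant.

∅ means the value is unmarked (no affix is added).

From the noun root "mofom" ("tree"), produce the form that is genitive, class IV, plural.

bumofom

noun class = class IV: zero marking, form stays mofom.
Attach case genitive u- → umofom.
Attach number plural ba- → baumofom.
Vowel harmony: no change.
Apply vowel deletion: baumofom → bumofom.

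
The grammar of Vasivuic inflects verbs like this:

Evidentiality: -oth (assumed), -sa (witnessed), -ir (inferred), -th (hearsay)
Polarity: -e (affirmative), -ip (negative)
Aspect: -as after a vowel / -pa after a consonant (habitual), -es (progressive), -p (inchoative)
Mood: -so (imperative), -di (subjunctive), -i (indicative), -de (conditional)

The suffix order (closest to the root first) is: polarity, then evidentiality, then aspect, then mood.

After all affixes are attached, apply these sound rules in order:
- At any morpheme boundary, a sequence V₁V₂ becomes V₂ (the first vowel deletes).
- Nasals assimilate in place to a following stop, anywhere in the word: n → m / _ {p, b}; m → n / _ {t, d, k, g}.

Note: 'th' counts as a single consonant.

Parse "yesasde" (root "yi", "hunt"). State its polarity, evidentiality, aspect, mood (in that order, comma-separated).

affirmative, witnessed, habitual, conditional

Segment: yi-e-sa-as-de.
polarity: -e → affirmative.
evidentiality: -sa → witnessed.
aspect: -as/pa → habitual.
mood: -de → conditional.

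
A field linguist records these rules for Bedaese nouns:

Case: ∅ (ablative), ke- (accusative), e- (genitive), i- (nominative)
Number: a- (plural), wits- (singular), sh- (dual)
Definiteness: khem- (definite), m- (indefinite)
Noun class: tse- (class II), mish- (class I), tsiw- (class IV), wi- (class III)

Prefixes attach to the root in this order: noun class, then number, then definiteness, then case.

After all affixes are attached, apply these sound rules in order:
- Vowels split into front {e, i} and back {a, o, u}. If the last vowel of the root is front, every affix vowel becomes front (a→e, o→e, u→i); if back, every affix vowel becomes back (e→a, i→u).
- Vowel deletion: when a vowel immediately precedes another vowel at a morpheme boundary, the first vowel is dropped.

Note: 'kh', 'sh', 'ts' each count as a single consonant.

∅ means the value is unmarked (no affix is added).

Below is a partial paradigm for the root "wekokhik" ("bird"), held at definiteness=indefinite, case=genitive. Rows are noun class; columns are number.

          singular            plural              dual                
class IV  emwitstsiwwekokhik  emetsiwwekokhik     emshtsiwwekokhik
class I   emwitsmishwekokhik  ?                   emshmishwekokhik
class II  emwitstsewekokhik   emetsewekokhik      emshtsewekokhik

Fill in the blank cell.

Attach noun class class I mish- → mishwekokhik.
Attach number plural a- → amishwekokhik.
Attach definiteness indefinite m- → mamishwekokhik.
Attach case genitive e- → emamishwekokhik.
Apply vowel harmony: emamishwekokhik → ememishwekokhik.
Vowel deletion: no change.

ememishwekokhik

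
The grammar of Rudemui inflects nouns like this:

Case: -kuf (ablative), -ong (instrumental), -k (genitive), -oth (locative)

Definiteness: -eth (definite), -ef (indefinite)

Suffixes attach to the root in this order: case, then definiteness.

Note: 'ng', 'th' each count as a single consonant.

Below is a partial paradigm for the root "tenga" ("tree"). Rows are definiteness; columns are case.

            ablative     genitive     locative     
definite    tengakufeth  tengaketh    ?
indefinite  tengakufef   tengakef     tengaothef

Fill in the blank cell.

Attach case locative -oth → tengaoth.
Attach definiteness definite -eth → tengaotheth.

tengaotheth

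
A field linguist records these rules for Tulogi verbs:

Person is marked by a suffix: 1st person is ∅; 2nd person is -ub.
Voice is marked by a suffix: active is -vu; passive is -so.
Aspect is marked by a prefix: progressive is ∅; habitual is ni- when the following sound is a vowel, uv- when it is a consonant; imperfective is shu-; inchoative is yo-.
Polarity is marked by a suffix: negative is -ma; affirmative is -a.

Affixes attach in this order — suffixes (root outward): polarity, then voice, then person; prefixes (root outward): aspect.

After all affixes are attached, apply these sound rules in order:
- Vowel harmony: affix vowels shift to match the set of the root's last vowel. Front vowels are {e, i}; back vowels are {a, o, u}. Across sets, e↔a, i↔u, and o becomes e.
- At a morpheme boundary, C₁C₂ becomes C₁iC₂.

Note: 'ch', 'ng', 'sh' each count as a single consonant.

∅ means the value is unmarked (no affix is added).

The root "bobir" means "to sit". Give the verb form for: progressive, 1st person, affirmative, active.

bobirevi

Attach polarity affirmative -a → bobira.
Attach voice active -vu → bobiravu.
person = 1st person: zero marking, form stays bobiravu.
aspect = progressive: zero marking, form stays bobiravu.
Apply vowel harmony: bobiravu → bobirevi.
Epenthesis: no change.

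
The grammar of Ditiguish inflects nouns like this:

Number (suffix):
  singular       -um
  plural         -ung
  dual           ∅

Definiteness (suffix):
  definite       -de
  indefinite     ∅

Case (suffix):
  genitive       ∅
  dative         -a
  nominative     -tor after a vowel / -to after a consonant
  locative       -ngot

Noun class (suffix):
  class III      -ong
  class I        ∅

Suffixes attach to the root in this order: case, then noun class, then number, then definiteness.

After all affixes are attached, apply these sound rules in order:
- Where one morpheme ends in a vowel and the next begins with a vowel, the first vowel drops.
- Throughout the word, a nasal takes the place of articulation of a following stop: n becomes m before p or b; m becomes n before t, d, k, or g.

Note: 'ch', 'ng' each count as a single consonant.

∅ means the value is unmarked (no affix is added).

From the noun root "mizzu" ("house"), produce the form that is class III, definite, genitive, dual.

mizzongde

case = genitive: zero marking, form stays mizzu.
Attach noun class class III -ong → mizzuong.
number = dual: zero marking, form stays mizzuong.
Attach definiteness definite -de → mizzuongde.
Apply vowel deletion: mizzuongde → mizzongde.
Nasal assimilation: no change.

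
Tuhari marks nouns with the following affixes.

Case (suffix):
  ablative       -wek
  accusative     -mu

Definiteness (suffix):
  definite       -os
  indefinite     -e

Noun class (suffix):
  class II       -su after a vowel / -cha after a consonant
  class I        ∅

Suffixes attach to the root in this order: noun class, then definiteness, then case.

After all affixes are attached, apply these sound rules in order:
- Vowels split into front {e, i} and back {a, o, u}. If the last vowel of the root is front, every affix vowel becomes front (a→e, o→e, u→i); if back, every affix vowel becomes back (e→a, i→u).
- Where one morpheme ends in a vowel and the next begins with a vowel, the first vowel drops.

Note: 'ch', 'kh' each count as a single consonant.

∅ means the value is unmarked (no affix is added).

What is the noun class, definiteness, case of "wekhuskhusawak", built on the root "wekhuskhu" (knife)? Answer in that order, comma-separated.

class II, indefinite, ablative

Segment: wekhuskhu-su-e-wek.
noun class: -su/cha → class II.
definiteness: -e → indefinite.
case: -wek → ablative.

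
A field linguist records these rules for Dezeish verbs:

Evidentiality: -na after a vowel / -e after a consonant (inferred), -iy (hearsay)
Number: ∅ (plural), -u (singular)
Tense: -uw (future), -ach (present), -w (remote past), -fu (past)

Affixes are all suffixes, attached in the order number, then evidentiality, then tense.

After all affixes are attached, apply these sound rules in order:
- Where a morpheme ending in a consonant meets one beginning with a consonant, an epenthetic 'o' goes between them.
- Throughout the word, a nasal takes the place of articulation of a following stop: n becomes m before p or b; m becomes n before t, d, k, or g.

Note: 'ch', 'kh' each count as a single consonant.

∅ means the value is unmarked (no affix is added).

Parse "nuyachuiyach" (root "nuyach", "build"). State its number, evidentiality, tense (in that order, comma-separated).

singular, hearsay, present

Segment: nuyach-u-iy-ach.
number: -u → singular.
evidentiality: -iy → hearsay.
tense: -ach → present.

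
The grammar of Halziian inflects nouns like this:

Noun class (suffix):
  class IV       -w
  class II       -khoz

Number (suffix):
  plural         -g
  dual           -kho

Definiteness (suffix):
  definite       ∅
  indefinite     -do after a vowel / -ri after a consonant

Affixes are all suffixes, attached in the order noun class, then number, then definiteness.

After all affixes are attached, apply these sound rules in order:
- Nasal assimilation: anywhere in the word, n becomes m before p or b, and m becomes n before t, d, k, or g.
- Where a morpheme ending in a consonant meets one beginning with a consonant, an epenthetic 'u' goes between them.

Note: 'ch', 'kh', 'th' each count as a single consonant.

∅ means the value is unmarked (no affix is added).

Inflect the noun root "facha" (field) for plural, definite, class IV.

Attach noun class class IV -w → fachaw.
Attach number plural -g → fachawg.
definiteness = definite: zero marking, form stays fachawg.
Nasal assimilation: no change.
Apply epenthesis: fachawg → fachawug.

fachawug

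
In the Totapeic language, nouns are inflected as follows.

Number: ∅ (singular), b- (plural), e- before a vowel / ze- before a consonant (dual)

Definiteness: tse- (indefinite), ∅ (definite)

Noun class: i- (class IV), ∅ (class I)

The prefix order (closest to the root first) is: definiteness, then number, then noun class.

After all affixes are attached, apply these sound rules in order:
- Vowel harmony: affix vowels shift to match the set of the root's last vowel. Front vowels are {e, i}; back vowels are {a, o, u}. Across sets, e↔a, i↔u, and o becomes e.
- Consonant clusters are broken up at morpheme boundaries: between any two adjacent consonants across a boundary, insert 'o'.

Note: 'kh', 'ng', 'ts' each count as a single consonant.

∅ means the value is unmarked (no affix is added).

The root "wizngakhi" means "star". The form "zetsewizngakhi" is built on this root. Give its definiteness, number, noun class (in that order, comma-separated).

indefinite, dual, class I

Segment: ze-tse-wizngakhi.
definiteness: tse- → indefinite.
number: e/ze- → dual.
noun class: ∅ → class I.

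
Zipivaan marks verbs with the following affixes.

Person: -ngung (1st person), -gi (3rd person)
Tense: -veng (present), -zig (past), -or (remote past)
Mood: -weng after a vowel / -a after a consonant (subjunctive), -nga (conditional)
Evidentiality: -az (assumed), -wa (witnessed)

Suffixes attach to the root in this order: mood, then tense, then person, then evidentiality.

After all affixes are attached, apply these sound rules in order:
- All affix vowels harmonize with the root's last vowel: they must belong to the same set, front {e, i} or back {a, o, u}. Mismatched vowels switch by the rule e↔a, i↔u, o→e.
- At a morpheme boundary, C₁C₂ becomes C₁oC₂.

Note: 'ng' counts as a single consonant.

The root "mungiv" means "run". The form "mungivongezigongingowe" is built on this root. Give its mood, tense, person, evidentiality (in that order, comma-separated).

conditional, past, 1st person, witnessed

Segment: mungiv-nga-zig-ngung-wa.
mood: -nga → conditional.
tense: -zig → past.
person: -ngung → 1st person.
evidentiality: -wa → witnessed.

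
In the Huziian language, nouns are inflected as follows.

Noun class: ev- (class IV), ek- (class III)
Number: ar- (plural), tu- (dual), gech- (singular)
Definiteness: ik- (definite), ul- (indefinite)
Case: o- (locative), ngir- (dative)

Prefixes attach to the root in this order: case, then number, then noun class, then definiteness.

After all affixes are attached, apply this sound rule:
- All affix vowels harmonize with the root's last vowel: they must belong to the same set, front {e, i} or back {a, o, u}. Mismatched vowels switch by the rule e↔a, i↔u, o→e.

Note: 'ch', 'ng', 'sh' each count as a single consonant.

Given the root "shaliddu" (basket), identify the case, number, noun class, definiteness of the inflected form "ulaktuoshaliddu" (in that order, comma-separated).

locative, dual, class III, indefinite

Segment: ul-ek-tu-o-shaliddu.
case: o- → locative.
number: tu- → dual.
noun class: ek- → class III.
definiteness: ul- → indefinite.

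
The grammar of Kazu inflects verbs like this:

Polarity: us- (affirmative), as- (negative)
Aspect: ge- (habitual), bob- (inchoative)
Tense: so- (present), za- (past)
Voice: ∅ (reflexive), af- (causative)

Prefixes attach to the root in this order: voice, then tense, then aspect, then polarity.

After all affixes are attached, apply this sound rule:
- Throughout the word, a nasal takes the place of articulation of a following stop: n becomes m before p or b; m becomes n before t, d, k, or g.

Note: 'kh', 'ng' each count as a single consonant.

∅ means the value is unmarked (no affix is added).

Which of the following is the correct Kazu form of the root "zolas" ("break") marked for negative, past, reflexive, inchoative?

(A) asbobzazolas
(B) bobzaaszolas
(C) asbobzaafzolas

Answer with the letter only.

voice = reflexive: zero marking, form stays zolas.
Attach tense past za- → zazolas.
Attach aspect inchoative bob- → bobzazolas.
Attach polarity negative as- → asbobzazolas.
Nasal assimilation: no change.
So the correct form is asbobzazolas, option (A).
(C) asbobzaafzolas is wrong: it uses causative instead of reflexive for voice.
(B) bobzaaszolas is wrong: it has the affixes in the wrong order.

A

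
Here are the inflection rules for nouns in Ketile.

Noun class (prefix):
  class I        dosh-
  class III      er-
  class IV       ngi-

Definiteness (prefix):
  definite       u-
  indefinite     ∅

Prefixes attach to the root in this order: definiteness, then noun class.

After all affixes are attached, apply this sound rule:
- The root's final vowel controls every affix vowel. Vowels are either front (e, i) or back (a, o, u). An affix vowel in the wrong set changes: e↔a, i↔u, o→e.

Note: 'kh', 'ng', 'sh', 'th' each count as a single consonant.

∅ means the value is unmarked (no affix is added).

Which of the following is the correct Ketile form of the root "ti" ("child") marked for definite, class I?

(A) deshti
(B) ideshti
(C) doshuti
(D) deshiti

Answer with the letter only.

Attach definiteness definite u- → uti.
Attach noun class class I dosh- → doshuti.
Apply vowel harmony: doshuti → deshiti.
So the correct form is deshiti, option (D).
(C) doshuti is wrong: it fails to apply the sound rule(s).
(B) ideshti is wrong: it has the affixes in the wrong order.
(A) deshti is wrong: it uses indefinite instead of definite for definiteness.

D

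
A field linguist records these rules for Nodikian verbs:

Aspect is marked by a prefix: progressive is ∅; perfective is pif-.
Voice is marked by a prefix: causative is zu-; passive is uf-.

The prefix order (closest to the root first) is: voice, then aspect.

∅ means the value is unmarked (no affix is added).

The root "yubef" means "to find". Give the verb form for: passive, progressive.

ufyubef

Attach voice passive uf- → ufyubef.
aspect = progressive: zero marking, form stays ufyubef.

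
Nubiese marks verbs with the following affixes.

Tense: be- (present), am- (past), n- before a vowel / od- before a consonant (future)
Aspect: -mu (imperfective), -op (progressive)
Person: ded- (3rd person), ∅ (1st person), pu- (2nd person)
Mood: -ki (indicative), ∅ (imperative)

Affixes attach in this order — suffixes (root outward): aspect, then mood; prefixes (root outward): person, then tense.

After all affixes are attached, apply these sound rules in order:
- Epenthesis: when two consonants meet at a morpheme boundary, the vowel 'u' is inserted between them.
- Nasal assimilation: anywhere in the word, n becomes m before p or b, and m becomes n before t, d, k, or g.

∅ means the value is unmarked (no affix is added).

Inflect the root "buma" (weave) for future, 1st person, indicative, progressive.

person = 1st person: zero marking, form stays buma.
Attach tense future od- (before consonant 'b') → odbuma.
Attach aspect progressive -op → odbumaop.
Attach mood indicative -ki → odbumaopki.
Apply epenthesis: odbumaopki → odubumaopuki.
Nasal assimilation: no change.

odubumaopuki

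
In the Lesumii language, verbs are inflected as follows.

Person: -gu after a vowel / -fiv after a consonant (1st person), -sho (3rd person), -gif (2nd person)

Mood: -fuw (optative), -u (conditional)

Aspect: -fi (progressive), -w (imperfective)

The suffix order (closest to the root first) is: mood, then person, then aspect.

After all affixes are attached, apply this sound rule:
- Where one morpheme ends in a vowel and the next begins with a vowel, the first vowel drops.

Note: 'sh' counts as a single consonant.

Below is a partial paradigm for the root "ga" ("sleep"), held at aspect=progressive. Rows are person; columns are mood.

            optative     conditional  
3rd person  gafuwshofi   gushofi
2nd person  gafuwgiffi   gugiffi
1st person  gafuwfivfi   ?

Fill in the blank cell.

gugufi

Attach mood conditional -u → gau.
Attach person 1st person -gu (after vowel 'u') → gaugu.
Attach aspect progressive -fi → gaugufi.
Apply vowel deletion: gaugufi → gugufi.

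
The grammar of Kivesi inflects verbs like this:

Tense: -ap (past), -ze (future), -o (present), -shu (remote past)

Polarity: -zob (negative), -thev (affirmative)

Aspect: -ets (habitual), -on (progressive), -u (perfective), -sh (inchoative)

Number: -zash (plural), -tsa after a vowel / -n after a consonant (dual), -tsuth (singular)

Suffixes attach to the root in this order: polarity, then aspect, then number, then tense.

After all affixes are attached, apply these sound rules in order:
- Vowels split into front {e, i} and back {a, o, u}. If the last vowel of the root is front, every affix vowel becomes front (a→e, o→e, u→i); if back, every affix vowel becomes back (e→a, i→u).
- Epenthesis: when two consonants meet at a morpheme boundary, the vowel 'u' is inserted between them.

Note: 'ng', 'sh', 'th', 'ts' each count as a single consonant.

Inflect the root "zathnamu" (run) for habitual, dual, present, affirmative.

Attach polarity affirmative -thev → zathnamuthev.
Attach aspect habitual -ets → zathnamuthevets.
Attach number dual -n (after consonant 'ts') → zathnamuthevetsn.
Attach tense present -o → zathnamuthevetsno.
Apply vowel harmony: zathnamuthevetsno → zathnamuthavatsno.
Apply epenthesis: zathnamuthavatsno → zathnamuthavatsuno.

zathnamuthavatsuno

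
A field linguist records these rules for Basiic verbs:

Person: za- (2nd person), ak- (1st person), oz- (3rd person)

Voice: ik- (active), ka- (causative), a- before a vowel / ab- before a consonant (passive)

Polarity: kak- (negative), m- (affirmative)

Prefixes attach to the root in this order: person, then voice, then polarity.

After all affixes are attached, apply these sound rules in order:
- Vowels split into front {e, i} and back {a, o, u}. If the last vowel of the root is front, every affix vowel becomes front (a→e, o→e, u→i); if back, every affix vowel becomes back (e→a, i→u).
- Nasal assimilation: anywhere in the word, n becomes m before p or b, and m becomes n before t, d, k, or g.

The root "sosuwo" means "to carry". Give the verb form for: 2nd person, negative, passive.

Attach person 2nd person za- → zasosuwo.
Attach voice passive ab- (before consonant 'z') → abzasosuwo.
Attach polarity negative kak- → kakabzasosuwo.
Vowel harmony: no change.
Nasal assimilation: no change.

kakabzasosuwo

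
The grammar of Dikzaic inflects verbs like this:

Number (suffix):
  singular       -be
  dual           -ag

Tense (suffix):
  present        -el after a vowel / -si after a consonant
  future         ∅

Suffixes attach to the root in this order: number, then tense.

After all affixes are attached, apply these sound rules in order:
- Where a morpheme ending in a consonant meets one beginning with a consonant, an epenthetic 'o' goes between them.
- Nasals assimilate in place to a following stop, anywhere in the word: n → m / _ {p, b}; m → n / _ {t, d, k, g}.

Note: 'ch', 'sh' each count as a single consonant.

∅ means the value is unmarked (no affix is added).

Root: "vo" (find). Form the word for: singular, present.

Attach number singular -be → vobe.
Attach tense present -el (after vowel 'e') → vobeel.
Epenthesis: no change.
Nasal assimilation: no change.

vobeel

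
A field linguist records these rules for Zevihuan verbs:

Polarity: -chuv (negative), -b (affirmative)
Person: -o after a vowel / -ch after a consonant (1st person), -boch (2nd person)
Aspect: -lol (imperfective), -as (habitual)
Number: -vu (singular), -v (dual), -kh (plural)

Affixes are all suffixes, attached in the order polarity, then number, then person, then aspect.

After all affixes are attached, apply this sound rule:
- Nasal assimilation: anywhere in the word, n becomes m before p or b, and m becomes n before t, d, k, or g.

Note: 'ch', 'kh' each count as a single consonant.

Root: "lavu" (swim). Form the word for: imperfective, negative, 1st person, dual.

Attach polarity negative -chuv → lavuchuv.
Attach number dual -v → lavuchuvv.
Attach person 1st person -ch (after consonant 'v') → lavuchuvvch.
Attach aspect imperfective -lol → lavuchuvvchlol.
Nasal assimilation: no change.

lavuchuvvchlol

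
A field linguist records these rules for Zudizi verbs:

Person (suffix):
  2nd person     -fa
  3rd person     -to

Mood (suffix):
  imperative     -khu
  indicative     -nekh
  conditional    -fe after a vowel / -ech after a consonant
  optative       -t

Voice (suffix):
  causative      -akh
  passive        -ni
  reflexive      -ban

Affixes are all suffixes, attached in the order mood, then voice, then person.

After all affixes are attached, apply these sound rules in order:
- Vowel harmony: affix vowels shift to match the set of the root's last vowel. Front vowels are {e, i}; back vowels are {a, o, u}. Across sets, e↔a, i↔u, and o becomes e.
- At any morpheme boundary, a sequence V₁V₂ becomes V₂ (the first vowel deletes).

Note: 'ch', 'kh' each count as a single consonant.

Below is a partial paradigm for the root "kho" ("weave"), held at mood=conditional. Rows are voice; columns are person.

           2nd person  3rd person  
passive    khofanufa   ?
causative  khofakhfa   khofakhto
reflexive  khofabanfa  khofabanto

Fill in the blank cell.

Attach mood conditional -fe (after vowel 'o') → khofe.
Attach voice passive -ni → khofeni.
Attach person 3rd person -to → khofenito.
Apply vowel harmony: khofenito → khofanuto.
Vowel deletion: no change.

khofanuto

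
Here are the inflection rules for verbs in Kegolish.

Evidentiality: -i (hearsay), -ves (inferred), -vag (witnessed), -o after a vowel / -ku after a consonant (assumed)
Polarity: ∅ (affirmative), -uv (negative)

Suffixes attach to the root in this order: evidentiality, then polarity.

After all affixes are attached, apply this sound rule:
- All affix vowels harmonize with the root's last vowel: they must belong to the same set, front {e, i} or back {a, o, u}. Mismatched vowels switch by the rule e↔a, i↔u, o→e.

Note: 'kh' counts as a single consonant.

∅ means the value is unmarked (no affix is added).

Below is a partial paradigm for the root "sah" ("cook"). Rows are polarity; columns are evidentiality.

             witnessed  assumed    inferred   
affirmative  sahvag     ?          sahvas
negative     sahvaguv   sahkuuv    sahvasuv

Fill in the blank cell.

sahku

Attach evidentiality assumed -ku (after consonant 'h') → sahku.
polarity = affirmative: zero marking, form stays sahku.
Vowel harmony: no change.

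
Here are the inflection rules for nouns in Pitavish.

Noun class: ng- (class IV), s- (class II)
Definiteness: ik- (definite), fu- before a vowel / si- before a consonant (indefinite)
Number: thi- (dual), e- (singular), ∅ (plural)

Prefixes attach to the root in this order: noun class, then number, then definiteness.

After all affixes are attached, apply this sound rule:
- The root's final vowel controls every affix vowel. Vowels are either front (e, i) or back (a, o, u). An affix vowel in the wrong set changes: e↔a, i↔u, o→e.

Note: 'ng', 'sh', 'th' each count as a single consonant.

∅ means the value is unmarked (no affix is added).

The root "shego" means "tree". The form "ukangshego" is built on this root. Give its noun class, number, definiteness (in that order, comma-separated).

Segment: ik-e-ng-shego.
noun class: ng- → class IV.
number: e- → singular.
definiteness: ik- → definite.

class IV, singular, definite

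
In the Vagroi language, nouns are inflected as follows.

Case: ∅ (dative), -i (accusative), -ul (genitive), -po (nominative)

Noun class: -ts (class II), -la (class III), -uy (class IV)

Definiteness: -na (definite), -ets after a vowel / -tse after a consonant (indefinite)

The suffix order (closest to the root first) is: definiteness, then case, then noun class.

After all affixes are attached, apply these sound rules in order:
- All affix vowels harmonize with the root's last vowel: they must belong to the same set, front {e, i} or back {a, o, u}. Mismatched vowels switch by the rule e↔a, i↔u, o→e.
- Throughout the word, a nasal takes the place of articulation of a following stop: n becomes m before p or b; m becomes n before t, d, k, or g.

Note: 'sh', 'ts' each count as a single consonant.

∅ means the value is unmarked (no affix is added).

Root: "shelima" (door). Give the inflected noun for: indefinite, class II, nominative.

Attach definiteness indefinite -ets (after vowel 'a') → shelimaets.
Attach case nominative -po → shelimaetspo.
Attach noun class class II -ts → shelimaetspots.
Apply vowel harmony: shelimaetspots → shelimaatspots.
Nasal assimilation: no change.

shelimaatspots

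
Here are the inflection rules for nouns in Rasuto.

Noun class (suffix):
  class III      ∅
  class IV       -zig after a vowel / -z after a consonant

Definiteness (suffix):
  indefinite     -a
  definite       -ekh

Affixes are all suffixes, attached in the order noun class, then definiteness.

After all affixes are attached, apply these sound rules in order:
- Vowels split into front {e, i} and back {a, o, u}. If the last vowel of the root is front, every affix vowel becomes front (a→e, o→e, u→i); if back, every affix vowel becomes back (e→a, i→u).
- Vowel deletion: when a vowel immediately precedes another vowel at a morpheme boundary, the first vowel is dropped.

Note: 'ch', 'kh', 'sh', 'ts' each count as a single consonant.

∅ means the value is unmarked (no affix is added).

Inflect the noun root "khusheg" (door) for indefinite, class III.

noun class = class III: zero marking, form stays khusheg.
Attach definiteness indefinite -a → khushega.
Apply vowel harmony: khushega → khushege.
Vowel deletion: no change.

khushege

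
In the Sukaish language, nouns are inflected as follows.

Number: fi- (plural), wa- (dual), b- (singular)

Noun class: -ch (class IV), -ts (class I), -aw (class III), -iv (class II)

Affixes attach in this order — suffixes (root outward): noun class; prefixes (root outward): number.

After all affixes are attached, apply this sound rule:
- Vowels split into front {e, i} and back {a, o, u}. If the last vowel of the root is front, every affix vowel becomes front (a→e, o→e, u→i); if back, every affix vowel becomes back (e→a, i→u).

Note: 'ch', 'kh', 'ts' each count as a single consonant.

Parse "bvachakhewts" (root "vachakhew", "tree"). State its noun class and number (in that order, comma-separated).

Segment: b-vachakhew-ts.
noun class: -ts → class I.
number: b- → singular.

class I, singular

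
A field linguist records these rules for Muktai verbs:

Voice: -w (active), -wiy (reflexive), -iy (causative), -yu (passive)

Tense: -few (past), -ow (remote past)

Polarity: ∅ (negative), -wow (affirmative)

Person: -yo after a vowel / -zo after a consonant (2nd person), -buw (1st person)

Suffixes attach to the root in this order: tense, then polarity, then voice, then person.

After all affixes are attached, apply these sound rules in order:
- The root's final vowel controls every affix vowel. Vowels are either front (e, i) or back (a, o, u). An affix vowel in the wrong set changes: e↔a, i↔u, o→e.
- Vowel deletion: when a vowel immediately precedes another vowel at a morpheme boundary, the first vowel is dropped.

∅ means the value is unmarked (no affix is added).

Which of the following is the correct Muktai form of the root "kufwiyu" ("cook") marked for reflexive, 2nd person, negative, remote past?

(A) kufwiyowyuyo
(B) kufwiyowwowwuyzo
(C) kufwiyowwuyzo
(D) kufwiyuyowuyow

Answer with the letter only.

C

Attach tense remote past -ow → kufwiyuow.
polarity = negative: zero marking, form stays kufwiyuow.
Attach voice reflexive -wiy → kufwiyuowwiy.
Attach person 2nd person -zo (after consonant 'y') → kufwiyuowwiyzo.
Apply vowel harmony: kufwiyuowwiyzo → kufwiyuowwuyzo.
Apply vowel deletion: kufwiyuowwuyzo → kufwiyowwuyzo.
So the correct form is kufwiyowwuyzo, option (C).
(B) kufwiyowwowwuyzo is wrong: it uses affirmative instead of negative for polarity.
(D) kufwiyuyowuyow is wrong: it has the affixes in the wrong order.
(A) kufwiyowyuyo is wrong: it uses passive instead of reflexive for voice.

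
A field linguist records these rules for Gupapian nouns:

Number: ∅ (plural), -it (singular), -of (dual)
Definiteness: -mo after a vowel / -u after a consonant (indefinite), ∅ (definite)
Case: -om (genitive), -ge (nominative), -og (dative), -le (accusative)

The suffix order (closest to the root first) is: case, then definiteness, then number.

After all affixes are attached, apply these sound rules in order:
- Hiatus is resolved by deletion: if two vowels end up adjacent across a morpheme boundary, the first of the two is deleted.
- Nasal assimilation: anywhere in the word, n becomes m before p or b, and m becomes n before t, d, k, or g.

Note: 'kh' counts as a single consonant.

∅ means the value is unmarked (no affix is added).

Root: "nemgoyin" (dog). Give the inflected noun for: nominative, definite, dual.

nengoyingof

Attach case nominative -ge → nemgoyinge.
definiteness = definite: zero marking, form stays nemgoyinge.
Attach number dual -of → nemgoyingeof.
Apply vowel deletion: nemgoyingeof → nemgoyingof.
Apply nasal assimilation: nemgoyingof → nengoyingof.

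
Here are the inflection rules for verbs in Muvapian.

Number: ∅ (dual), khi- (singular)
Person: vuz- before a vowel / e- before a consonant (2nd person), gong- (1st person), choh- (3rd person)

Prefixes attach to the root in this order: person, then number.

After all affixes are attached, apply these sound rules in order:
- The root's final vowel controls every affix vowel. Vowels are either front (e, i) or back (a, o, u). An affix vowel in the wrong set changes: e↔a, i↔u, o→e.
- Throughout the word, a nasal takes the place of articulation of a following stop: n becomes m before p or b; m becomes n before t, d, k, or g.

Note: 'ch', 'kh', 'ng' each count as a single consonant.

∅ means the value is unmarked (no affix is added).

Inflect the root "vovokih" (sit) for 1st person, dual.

gengvovokih

Attach person 1st person gong- → gongvovokih.
number = dual: zero marking, form stays gongvovokih.
Apply vowel harmony: gongvovokih → gengvovokih.
Nasal assimilation: no change.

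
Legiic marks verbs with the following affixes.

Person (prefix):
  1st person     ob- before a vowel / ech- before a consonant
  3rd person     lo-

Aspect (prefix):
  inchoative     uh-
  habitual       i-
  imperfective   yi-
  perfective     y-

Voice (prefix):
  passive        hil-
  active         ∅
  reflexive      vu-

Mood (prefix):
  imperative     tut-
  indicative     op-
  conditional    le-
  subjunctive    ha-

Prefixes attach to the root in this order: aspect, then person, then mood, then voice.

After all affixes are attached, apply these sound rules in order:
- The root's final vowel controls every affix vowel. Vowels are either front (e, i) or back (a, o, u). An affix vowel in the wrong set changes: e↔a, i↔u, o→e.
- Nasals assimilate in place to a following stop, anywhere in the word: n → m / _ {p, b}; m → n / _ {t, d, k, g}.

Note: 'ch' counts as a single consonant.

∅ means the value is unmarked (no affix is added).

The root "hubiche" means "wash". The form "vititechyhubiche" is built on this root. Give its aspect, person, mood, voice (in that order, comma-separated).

Segment: vu-tut-ech-y-hubiche.
aspect: y- → perfective.
person: ob/ech- → 1st person.
mood: tut- → imperative.
voice: vu- → reflexive.

perfective, 1st person, imperative, reflexive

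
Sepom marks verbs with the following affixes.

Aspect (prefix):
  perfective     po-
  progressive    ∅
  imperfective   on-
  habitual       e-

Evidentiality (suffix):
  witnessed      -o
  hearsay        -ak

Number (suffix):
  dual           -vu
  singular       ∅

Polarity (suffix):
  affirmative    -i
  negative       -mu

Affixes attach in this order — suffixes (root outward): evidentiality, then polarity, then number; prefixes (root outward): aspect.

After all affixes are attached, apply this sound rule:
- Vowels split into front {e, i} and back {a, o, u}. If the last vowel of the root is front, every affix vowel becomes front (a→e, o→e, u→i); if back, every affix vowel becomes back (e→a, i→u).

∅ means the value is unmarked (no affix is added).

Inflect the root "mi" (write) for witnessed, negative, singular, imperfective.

Attach evidentiality witnessed -o → mio.
Attach aspect imperfective on- → onmio.
Attach polarity negative -mu → onmiomu.
number = singular: zero marking, form stays onmiomu.
Apply vowel harmony: onmiomu → enmiemi.

enmiemi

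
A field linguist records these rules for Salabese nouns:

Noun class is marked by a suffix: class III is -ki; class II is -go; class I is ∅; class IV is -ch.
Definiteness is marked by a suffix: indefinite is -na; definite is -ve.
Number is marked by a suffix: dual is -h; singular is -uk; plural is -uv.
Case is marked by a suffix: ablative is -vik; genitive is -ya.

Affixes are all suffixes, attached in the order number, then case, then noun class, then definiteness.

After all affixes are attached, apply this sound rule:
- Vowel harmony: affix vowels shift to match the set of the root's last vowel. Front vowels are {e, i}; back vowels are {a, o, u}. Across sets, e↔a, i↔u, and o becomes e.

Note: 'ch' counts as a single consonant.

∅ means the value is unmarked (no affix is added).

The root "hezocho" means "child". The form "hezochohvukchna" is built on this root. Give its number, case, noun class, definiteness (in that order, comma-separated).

Segment: hezocho-h-vik-ch-na.
number: -h → dual.
case: -vik → ablative.
noun class: -ch → class IV.
definiteness: -na → indefinite.

dual, ablative, class IV, indefinite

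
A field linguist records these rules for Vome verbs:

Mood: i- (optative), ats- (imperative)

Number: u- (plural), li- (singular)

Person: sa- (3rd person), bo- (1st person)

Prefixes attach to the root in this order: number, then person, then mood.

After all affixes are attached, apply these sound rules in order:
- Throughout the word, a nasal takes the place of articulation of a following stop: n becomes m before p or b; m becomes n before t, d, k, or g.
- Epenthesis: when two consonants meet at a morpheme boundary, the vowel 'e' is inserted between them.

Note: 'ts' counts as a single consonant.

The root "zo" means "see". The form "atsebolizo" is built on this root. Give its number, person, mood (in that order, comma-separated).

singular, 1st person, imperative

Segment: ats-bo-li-zo.
number: li- → singular.
person: bo- → 1st person.
mood: ats- → imperative.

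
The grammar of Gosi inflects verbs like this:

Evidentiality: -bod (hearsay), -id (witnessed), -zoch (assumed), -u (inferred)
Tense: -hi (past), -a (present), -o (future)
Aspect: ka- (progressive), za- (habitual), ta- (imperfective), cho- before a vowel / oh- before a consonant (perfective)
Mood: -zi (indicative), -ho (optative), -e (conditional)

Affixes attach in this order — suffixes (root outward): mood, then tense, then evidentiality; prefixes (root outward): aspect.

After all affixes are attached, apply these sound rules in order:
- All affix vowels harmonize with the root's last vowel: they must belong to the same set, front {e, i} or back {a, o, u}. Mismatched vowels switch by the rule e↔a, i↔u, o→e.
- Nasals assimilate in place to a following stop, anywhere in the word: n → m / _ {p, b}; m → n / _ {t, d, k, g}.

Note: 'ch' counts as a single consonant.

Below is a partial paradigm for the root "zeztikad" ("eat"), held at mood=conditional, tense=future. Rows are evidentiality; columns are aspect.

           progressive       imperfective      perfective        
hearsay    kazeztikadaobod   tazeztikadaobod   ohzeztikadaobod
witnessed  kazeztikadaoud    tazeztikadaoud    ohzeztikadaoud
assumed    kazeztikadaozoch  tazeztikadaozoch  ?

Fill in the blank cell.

Attach mood conditional -e → zeztikade.
Attach aspect perfective oh- (before consonant 'z') → ohzeztikade.
Attach tense future -o → ohzeztikadeo.
Attach evidentiality assumed -zoch → ohzeztikadeozoch.
Apply vowel harmony: ohzeztikadeozoch → ohzeztikadaozoch.
Nasal assimilation: no change.

ohzeztikadaozoch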